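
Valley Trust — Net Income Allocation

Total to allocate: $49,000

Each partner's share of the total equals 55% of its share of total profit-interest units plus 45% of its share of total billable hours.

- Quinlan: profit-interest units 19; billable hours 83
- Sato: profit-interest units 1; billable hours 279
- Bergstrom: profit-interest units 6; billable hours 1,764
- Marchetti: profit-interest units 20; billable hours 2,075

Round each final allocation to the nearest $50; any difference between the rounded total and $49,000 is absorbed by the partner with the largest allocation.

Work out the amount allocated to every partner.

Quinlan: $11,550 · Sato: $2,050 · Bergstrom: $12,750 · Marchetti: $22,650

Profit-interest units total 46; billable hours total 4,201.
Blended shares (55% profit-interest units + 45% billable hours): Quinlan 0.2361; Sato 0.0418; Bergstrom 0.2607; Marchetti 0.4614.
Proportional shares: Quinlan 11,567.17; Sato 2,050.27; Bergstrom 12,774.01; Marchetti 22,608.55.
Rounded to nearest $50: Quinlan $11,550; Sato $2,050; Bergstrom $12,750; Marchetti $22,600. Sum = $48,950.
Difference $49,000 − $48,950 = +$50 applied to largest allocation (Marchetti): Marchetti becomes $22,650.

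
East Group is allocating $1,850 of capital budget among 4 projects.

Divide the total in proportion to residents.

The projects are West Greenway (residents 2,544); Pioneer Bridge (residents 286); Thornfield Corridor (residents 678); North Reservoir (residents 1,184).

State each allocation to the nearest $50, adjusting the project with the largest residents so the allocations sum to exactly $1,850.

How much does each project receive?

Combined residents = 4,692.
Unrounded shares: West Greenway 2,544/4,692 × $1,850 = 1,003.07; Pioneer Bridge 286/4,692 × $1,850 = 112.77; Thornfield Corridor 678/4,692 × $1,850 = 267.33; North Reservoir 1,184/4,692 × $1,850 = 466.84.
After rounding ($50): West Greenway $1,000; Pioneer Bridge $100; Thornfield Corridor $250; North Reservoir $450. Sum = $1,800.
Difference $1,850 − $1,800 = +$50 applied to largest residents (West Greenway): West Greenway becomes $1,050.

West Greenway: $1,050; Pioneer Bridge: $100; Thornfield Corridor: $250; North Reservoir: $450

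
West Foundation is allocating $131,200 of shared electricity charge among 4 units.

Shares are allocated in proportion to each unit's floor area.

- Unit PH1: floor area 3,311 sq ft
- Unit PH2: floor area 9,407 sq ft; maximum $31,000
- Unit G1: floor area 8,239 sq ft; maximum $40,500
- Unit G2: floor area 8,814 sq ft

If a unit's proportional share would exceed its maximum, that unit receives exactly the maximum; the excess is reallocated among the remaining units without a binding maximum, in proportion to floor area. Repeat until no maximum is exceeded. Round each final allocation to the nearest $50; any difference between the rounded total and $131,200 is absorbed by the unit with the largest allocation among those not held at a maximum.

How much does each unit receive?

Unit PH1: $16,300; Unit PH2: $31,000; Unit G1: $40,500; Unit G2: $43,400

Total floor area = 29,771.
Unconstrained shares: Unit PH1 14,591.49; Unit PH2 41,456.40; Unit G1 36,309.05; Unit G2 38,843.06.
Cap binds for Unit PH2 ($31,000); residual $100,200 reallocated over remaining floor area 20,364.
Cap binds for Unit G1 ($40,500); residual $59,700 reallocated over remaining floor area 12,125.
Shares after redistribution: Unit PH1 16,302.41 → $16,300; Unit G2 43,397.59 → $43,400.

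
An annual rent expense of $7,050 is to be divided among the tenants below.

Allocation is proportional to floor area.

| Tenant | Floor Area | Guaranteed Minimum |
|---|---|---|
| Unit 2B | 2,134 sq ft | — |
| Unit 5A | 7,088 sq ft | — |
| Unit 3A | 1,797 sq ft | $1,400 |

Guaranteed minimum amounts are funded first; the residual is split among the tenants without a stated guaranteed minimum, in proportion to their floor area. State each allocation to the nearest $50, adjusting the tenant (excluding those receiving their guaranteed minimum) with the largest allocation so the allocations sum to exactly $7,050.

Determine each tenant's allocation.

Unit 2B: $1,300 · Unit 5A: $4,350 · Unit 3A: $1,400

Minimums first: Unit 3A $1,400. Residual $5,650.
Residual split over remaining floor area 9,222: Unit 2B 1,307.43 → $1,300; Unit 5A 4,342.57 → $4,350.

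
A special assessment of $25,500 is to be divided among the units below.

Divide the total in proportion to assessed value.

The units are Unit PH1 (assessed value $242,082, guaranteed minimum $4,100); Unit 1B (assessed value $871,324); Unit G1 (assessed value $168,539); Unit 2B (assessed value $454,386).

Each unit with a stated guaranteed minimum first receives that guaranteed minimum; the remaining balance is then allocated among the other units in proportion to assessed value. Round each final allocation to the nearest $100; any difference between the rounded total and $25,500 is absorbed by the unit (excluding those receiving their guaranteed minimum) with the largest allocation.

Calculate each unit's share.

Minimums first: Unit PH1 $4,100. Residual $21,400.
Residual split over remaining assessed value 1,494,249: Unit 1B 12,478.73 → $12,500; Unit G1 2,413.74 → $2,400; Unit 2B 6,507.52 → $6,500.

Unit PH1: $4,100; Unit 1B: $12,500; Unit G1: $2,400; Unit 2B: $6,500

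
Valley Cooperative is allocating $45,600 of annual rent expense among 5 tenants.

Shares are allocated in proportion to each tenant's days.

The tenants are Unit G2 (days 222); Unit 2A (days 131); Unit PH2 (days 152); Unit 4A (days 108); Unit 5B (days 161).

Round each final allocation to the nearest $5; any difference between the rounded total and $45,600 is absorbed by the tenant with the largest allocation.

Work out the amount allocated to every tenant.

Unit G2: $13,075 · Unit 2A: $7,720 · Unit PH2: $8,955 · Unit 4A: $6,365 · Unit 5B: $9,485

Combined days = 774.
Pro-rata amounts: Unit G2 222/774 × $45,600 = 13,079.07; Unit 2A 131/774 × $45,600 = 7,717.83; Unit PH2 152/774 × $45,600 = 8,955.04; Unit 4A 108/774 × $45,600 = 6,362.79; Unit 5B 161/774 × $45,600 = 9,485.27.
After rounding ($5): Unit G2 $13,080; Unit 2A $7,720; Unit PH2 $8,955; Unit 4A $6,365; Unit 5B $9,485. Sum = $45,605.
Difference $45,600 − $45,605 = −$5 applied to largest allocation (Unit G2): Unit G2 becomes $13,075.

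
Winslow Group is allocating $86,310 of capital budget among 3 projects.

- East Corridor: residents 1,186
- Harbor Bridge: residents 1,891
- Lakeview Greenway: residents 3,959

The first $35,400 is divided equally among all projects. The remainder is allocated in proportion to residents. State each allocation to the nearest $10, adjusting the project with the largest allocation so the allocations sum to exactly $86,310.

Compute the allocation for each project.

$35,400 shared equally gives $11,800 per project.
Remainder $50,910 by residents (total 7,036): East Corridor 8,581.48 → $8,580; Harbor Bridge 13,682.61 → $13,680; Lakeview Greenway 28,645.92 → $28,650.
Totals: East Corridor $11,800 + $8,580 = $20,380; Harbor Bridge $11,800 + $13,680 = $25,480; Lakeview Greenway $11,800 + $28,650 = $40,450.

East Corridor: $20,380; Harbor Bridge: $25,480; Lakeview Greenway: $40,450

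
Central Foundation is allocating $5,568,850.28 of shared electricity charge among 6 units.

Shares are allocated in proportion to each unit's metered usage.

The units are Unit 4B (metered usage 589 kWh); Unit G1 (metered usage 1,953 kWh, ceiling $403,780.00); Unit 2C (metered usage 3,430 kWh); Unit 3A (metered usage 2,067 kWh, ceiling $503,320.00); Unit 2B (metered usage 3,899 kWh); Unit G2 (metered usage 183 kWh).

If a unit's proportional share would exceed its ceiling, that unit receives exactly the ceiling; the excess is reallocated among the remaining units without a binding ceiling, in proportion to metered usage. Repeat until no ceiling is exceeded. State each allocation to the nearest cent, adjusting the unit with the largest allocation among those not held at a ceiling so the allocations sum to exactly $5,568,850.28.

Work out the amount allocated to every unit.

Unit 4B: $338,942.22 · Unit G1: $403,780.00 · Unit 2C: $1,973,806.13 · Unit 3A: $503,320.00 · Unit 2B: $2,243,693.91 · Unit G2: $105,308.02

Combined metered usage = 12,121.
Proportional shares (ignoring caps): Unit 4B 270,609.0929; Unit G1 897,282.7817; Unit 2C 1,575,872.9858; Unit 3A 949,658.7352; Unit 2B 1,791,349.4961; Unit G2 84,077.1885.
Cap binds for Unit G1 ($403,780.00), Unit 3A ($503,320.00); remaining pool $4,661,750.28 reallocated over remaining metered usage 8,101.
Redistributed shares: Unit 4B 338,942.2189 → $338,942.22; Unit 2C 1,973,806.1302 → $1,973,806.13; Unit 2B 2,243,693.9071 → $2,243,693.91; Unit G2 105,308.0239 → $105,308.02.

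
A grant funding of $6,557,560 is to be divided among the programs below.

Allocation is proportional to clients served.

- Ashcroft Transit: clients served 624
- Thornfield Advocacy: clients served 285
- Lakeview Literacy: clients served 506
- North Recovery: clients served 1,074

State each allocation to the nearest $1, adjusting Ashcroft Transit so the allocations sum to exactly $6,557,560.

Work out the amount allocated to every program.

Ashcroft Transit: $1,644,000 · Thornfield Advocacy: $750,866 · Lakeview Literacy: $1,333,116 · North Recovery: $2,829,578

Combined clients served = 2,489.
Raw shares: Ashcroft Transit 624/2,489 × $6,557,560 = 1,644,000.58; Thornfield Advocacy 285/2,489 × $6,557,560 = 750,865.65; Lakeview Literacy 506/2,489 × $6,557,560 = 1,333,115.85; North Recovery 1,074/2,489 × $6,557,560 = 2,829,577.92.
At nearest $1: Ashcroft Transit $1,644,001; Thornfield Advocacy $750,866; Lakeview Literacy $1,333,116; North Recovery $2,829,578. Sum = $6,557,561.
Difference $6,557,560 − $6,557,561 = −$1 applied to Ashcroft Transit: Ashcroft Transit becomes $1,644,000.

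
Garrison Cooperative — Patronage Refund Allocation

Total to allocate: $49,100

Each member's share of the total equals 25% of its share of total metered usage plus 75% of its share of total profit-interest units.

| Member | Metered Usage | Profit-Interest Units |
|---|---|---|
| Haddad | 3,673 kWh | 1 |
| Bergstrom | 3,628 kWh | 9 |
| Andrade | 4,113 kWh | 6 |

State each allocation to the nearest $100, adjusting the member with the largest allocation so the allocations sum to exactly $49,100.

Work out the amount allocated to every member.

Metered usage total 11,414; profit-interest units total 16.
Composite weights (25% metered usage + 75% profit-interest units): Haddad 0.1273; Bergstrom 0.5013; Andrade 0.3713.
Pro-rata amounts: Haddad 6,251.63; Bergstrom 24,615.74; Andrade 18,232.63.
At nearest $100: Haddad $6,300; Bergstrom $24,600; Andrade $18,200. Sum = $49,100.
Sum already equals the total — no adjustment.

Haddad: $6,300; Bergstrom: $24,600; Andrade: $18,200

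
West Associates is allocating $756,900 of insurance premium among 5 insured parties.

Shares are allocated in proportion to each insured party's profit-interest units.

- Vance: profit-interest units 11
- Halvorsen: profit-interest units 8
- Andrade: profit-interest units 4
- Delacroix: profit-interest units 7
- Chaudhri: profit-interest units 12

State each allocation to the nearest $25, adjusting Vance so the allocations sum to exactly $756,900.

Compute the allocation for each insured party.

Total profit-interest units = 42.
Raw shares: Vance 11/42 × $756,900 = 198,235.71; Halvorsen 8/42 × $756,900 = 144,171.43; Andrade 4/42 × $756,900 = 72,085.71; Delacroix 7/42 × $756,900 = 126,150.00; Chaudhri 12/42 × $756,900 = 216,257.14.
At nearest $25: Vance $198,225; Halvorsen $144,175; Andrade $72,075; Delacroix $126,150; Chaudhri $216,250. Sum = $756,875.
Difference $756,900 − $756,875 = +$25 applied to Vance: Vance becomes $198,250.

Vance: $198,250 | Halvorsen: $144,175 | Andrade: $72,075 | Delacroix: $126,150 | Chaudhri: $216,250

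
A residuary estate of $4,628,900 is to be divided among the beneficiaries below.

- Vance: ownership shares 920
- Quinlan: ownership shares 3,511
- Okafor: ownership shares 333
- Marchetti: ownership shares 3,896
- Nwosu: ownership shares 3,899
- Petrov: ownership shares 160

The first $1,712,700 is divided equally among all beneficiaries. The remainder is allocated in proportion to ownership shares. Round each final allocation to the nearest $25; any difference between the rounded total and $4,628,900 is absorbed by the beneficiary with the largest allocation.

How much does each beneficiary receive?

$1,712,700 shared equally gives $285,450 per beneficiary.
Remainder $2,916,200 by ownership shares (total 12,719): Vance 210,936.71 → $210,925; Quinlan 804,998.68 → $805,000; Okafor 76,349.92 → $76,350; Marchetti 893,271.11 → $893,275; Nwosu 893,958.94 → $893,950; Petrov 36,684.65 → $36,675.
Rounding difference +$25 on remainder applied to Nwosu.
Totals: Vance $285,450 + $210,925 = $496,375; Quinlan $285,450 + $805,000 = $1,090,450; Okafor $285,450 + $76,350 = $361,800; Marchetti $285,450 + $893,275 = $1,178,725; Nwosu $285,450 + $893,975 = $1,179,425; Petrov $285,450 + $36,675 = $322,125.

Vance: $496,375; Quinlan: $1,090,450; Okafor: $361,800; Marchetti: $1,178,725; Nwosu: $1,179,425; Petrov: $322,125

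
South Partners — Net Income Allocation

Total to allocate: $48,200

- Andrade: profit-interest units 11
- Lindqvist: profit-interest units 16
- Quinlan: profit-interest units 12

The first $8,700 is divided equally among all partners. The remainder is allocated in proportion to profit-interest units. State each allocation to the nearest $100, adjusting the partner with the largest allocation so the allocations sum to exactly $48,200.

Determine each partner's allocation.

Andrade: $14,000 | Lindqvist: $19,100 | Quinlan: $15,100

$8,700 shared equally gives $2,900 per partner.
Remainder $39,500 by profit-interest units (total 39): Andrade 11,141.03 → $11,100; Lindqvist 16,205.13 → $16,200; Quinlan 12,153.85 → $12,200.
Totals: Andrade $2,900 + $11,100 = $14,000; Lindqvist $2,900 + $16,200 = $19,100; Quinlan $2,900 + $12,200 = $15,100.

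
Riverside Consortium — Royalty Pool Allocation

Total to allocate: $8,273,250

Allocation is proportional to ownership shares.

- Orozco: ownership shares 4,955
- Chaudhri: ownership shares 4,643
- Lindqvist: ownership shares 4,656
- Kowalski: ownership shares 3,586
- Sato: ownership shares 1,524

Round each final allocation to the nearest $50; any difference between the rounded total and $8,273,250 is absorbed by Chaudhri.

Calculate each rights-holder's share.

Orozco: $2,117,000; Chaudhri: $1,983,750; Lindqvist: $1,989,250; Kowalski: $1,532,100; Sato: $651,150

Sum of ownership shares: 19,364.
Pro-rata amounts: Orozco 4,955/19,364 × $8,273,250 = 2,117,018.89; Chaudhri 4,643/19,364 × $8,273,250 = 1,983,717.19; Lindqvist 4,656/19,364 × $8,273,250 = 1,989,271.43; Kowalski 3,586/19,364 × $8,273,250 = 1,532,114.98; Sato 1,524/19,364 × $8,273,250 = 651,127.50.
After rounding ($50): Orozco $2,117,000; Chaudhri $1,983,700; Lindqvist $1,989,250; Kowalski $1,532,100; Sato $651,150. Sum = $8,273,200.
Difference $8,273,250 − $8,273,200 = +$50 applied to Chaudhri: Chaudhri becomes $1,983,750.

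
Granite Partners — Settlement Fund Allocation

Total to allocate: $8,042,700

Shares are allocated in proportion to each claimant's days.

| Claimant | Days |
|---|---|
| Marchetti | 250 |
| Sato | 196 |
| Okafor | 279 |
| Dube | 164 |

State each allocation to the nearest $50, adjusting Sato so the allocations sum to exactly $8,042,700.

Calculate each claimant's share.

Marchetti: $2,261,750 | Sato: $1,773,150 | Okafor: $2,524,100 | Dube: $1,483,700

Sum of days: 889.
Proportional shares: Marchetti 250/889 × $8,042,700 = 2,261,726.66; Sato 196/889 × $8,042,700 = 1,773,193.70; Okafor 279/889 × $8,042,700 = 2,524,086.95; Dube 164/889 × $8,042,700 = 1,483,692.69.
After rounding ($50): Marchetti $2,261,750; Sato $1,773,200; Okafor $2,524,100; Dube $1,483,700. Sum = $8,042,750.
Difference $8,042,700 − $8,042,750 = −$50 applied to Sato: Sato becomes $1,773,150.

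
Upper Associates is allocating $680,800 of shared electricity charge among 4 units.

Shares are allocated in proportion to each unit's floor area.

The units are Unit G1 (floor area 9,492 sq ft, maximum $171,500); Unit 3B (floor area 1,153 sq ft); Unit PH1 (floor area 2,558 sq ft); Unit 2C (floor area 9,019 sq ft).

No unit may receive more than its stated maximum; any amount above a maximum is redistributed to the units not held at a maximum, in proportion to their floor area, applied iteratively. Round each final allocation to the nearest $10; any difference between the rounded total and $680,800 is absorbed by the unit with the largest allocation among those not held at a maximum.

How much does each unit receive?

Floor area total: 22,222.
Unconstrained shares: Unit G1 290,799.82; Unit 3B 35,323.66; Unit PH1 78,367.67; Unit 2C 276,308.85.
Held at cap: Unit G1 ($171,500); balance $509,300 reallocated over remaining floor area 12,730.
Shares after redistribution: Unit 3B 46,129.06 → $46,130; Unit PH1 102,340.09 → $102,340; Unit 2C 360,830.85 → $360,830.

Unit G1: $171,500 | Unit 3B: $46,130 | Unit PH1: $102,340 | Unit 2C: $360,830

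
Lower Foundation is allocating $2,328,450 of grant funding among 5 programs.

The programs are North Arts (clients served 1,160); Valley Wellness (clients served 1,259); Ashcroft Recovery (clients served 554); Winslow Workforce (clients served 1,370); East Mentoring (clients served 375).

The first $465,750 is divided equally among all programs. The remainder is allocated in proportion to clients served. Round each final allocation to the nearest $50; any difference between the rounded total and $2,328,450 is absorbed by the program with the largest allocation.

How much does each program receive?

$465,750 shared equally gives $93,150 per program.
Remainder $1,862,700 by clients served (total 4,718): North Arts 457,976.26 → $458,000; Valley Wellness 497,062.17 → $497,050; Ashcroft Recovery 218,723.15 → $218,700; Winslow Workforce 540,885.76 → $540,900; East Mentoring 148,052.67 → $148,050.
Totals: North Arts $93,150 + $458,000 = $551,150; Valley Wellness $93,150 + $497,050 = $590,200; Ashcroft Recovery $93,150 + $218,700 = $311,850; Winslow Workforce $93,150 + $540,900 = $634,050; East Mentoring $93,150 + $148,050 = $241,200.

North Arts: $551,150; Valley Wellness: $590,200; Ashcroft Recovery: $311,850; Winslow Workforce: $634,050; East Mentoring: $241,200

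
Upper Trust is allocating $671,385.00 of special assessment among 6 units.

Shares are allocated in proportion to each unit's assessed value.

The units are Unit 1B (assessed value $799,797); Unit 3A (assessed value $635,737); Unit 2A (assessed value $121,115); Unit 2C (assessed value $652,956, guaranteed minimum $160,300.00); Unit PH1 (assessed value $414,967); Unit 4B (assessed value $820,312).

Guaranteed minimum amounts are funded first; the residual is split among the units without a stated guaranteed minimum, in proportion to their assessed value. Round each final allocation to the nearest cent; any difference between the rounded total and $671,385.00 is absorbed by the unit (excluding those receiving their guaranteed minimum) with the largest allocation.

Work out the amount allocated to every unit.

Unit 1B: $146,409.31; Unit 3A: $116,376.80; Unit 2A: $22,171.08; Unit 2C: $160,300.00; Unit PH1: $75,963.07; Unit 4B: $150,164.74

Guaranteed amounts: Unit 2C $160,300.00. Residual $511,085.00.
Residual split over remaining assessed value 2,791,928: Unit 1B 146,409.3092 → $146,409.31; Unit 3A 116,376.7993 → $116,376.80; Unit 2A 22,171.0803 → $22,171.08; Unit PH1 75,963.0654 → $75,963.07; Unit 4B 150,164.7458 → $150,164.75.
Rounding difference −$0.01 applied to Unit 4B → $150,164.74.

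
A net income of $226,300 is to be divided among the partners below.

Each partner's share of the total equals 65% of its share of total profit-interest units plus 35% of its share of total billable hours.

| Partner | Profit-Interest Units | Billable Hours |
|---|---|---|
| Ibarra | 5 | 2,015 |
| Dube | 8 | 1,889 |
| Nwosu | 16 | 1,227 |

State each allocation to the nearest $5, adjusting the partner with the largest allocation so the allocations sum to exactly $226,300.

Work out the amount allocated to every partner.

Profit-interest units total 29; billable hours total 5,131.
Blended shares (65% profit-interest units + 35% billable hours): Ibarra 0.2495; Dube 0.3082; Nwosu 0.4423.
Raw shares: Ibarra 56,465.88; Dube 69,737.60; Nwosu 100,096.52.
Rounded to nearest $5: Ibarra $56,465; Dube $69,740; Nwosu $100,095. Sum = $226,300.
Sum already equals the total — no adjustment.

Ibarra: $56,465; Dube: $69,740; Nwosu: $100,095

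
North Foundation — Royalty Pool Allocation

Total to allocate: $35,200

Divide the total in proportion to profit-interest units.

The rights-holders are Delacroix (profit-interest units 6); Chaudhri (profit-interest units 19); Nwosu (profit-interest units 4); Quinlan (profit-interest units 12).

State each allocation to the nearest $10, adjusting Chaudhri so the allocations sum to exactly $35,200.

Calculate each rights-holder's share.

Delacroix: $5,150; Chaudhri: $16,320; Nwosu: $3,430; Quinlan: $10,300

Sum of profit-interest units: 41.
Proportional shares: Delacroix 6/41 × $35,200 = 5,151.22; Chaudhri 19/41 × $35,200 = 16,312.20; Nwosu 4/41 × $35,200 = 3,434.15; Quinlan 12/41 × $35,200 = 10,302.44.
Rounded to nearest $10: Delacroix $5,150; Chaudhri $16,310; Nwosu $3,430; Quinlan $10,300. Sum = $35,190.
Difference $35,200 − $35,190 = +$10 applied to Chaudhri: Chaudhri becomes $16,320.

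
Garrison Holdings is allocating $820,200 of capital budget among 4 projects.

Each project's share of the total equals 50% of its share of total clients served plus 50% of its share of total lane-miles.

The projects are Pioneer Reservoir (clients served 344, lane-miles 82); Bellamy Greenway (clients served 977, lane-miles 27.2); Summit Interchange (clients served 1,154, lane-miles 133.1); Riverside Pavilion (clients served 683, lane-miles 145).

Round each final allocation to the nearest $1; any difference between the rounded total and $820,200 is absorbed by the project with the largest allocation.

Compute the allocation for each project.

Clients served total 3,158; lane-miles total 387.3.
Composite weights (50% clients served + 50% lane-miles): Pioneer Reservoir 0.1603; Bellamy Greenway 0.1898; Summit Interchange 0.3545; Riverside Pavilion 0.2953.
Unrounded shares: Pioneer Reservoir 131,499.34; Bellamy Greenway 155,675.12; Summit Interchange 290,794.69; Riverside Pavilion 242,230.86.
After rounding ($1): Pioneer Reservoir $131,499; Bellamy Greenway $155,675; Summit Interchange $290,795; Riverside Pavilion $242,231. Sum = $820,200.
Rounded total matches; no reconciliation needed.

Pioneer Reservoir: $131,499; Bellamy Greenway: $155,675; Summit Interchange: $290,795; Riverside Pavilion: $242,231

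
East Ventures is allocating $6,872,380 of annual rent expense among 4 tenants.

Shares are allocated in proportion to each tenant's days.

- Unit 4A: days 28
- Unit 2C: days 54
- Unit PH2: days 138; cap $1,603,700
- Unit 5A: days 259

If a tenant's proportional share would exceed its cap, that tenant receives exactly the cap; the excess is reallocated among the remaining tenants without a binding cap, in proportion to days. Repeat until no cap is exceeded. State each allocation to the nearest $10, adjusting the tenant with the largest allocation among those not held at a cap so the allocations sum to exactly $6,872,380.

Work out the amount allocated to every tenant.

Combined days = 479.
Unconstrained shares: Unit 4A 401,725.76; Unit 2C 774,756.83; Unit PH2 1,979,934.11; Unit 5A 3,715,963.30.
Held at cap: Unit PH2 ($1,603,700); balance $5,268,680 reallocated over remaining days 341.
Shares after redistribution: Unit 4A 432,618.89 → $432,620; Unit 2C 834,336.42 → $834,340; Unit 5A 4,001,724.69 → $4,001,720.

Unit 4A: $432,620 | Unit 2C: $834,340 | Unit PH2: $1,603,700 | Unit 5A: $4,001,720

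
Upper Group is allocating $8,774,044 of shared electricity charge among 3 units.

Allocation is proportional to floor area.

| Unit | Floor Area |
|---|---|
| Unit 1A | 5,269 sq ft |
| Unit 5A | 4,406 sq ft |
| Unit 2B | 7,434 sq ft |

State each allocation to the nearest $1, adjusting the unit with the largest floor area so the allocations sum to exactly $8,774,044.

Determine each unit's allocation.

Unit 1A: $2,702,112 | Unit 5A: $2,259,538 | Unit 2B: $3,812,394

Total floor area = 5,269 + 4,406 + 7,434 = 17,109.
Raw shares: Unit 1A 2,702,112.21; Unit 5A 2,259,538.13; Unit 2B 3,812,393.66.
Rounded to nearest $1: Unit 1A $2,702,112; Unit 5A $2,259,538; Unit 2B $3,812,394. Sum = $8,774,044.
Sum already equals the total — no adjustment.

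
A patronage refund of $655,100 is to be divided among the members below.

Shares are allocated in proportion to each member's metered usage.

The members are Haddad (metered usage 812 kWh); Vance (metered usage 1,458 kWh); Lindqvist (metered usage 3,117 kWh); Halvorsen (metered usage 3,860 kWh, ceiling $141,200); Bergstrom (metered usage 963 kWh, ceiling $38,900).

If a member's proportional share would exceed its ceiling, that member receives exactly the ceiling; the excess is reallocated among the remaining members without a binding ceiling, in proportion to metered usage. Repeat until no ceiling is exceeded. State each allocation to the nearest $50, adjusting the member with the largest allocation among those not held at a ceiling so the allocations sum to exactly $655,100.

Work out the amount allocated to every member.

Haddad: $71,600; Vance: $128,550; Lindqvist: $274,850; Halvorsen: $141,200; Bergstrom: $38,900

Metered usage total: 10,210.
Unconstrained shares: Haddad 52,100.02; Vance 93,549.05; Lindqvist 199,994.78; Halvorsen 247,667.58; Bergstrom 61,788.57.
Cap binds for Halvorsen ($141,200), Bergstrom ($38,900); balance $475,000 reallocated over remaining metered usage 5,387.
Shares after redistribution: Haddad 71,598.29 → $71,600; Vance 128,559.50 → $128,550; Lindqvist 274,842.21 → $274,850.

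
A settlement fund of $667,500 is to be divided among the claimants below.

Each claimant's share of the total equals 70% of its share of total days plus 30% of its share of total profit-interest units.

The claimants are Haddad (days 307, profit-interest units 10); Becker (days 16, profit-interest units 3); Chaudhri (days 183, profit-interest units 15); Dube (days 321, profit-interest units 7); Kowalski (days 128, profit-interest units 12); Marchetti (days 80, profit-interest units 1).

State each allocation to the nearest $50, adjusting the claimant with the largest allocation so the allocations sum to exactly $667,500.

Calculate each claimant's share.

Haddad: $180,300 · Becker: $19,750 · Chaudhri: $145,200 · Dube: $174,100 · Kowalski: $107,850 · Marchetti: $40,300

Days total 1,035; profit-interest units total 48.
Composite weights (70% days + 30% profit-interest units): Haddad 0.2701; Becker 0.0296; Chaudhri 0.2175; Dube 0.2609; Kowalski 0.1616; Marchetti 0.0604.
Unrounded shares: Haddad 180,313.68; Becker 19,738.81; Chaudhri 145,193.34; Dube 174,118.34; Kowalski 107,848.01; Marchetti 40,287.82.
Rounded to nearest $50: Haddad $180,300; Becker $19,750; Chaudhri $145,200; Dube $174,100; Kowalski $107,850; Marchetti $40,300. Sum = $667,500.
Sum already equals the total — no adjustment.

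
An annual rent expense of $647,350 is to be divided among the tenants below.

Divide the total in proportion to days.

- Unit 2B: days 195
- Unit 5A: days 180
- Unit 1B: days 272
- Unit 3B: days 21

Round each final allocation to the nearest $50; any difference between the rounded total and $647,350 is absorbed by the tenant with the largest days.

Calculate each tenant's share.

Unit 2B: $188,950 · Unit 5A: $174,450 · Unit 1B: $263,600 · Unit 3B: $20,350

Sum of days: 195 + 180 + 272 + 21 = 668.
Pro-rata amounts: Unit 2B 188,971.93; Unit 5A 174,435.63; Unit 1B 263,591.62; Unit 3B 20,350.82.
Rounded to nearest $50: Unit 2B $188,950; Unit 5A $174,450; Unit 1B $263,600; Unit 3B $20,350. Sum = $647,350.
Rounded total matches; no reconciliation needed.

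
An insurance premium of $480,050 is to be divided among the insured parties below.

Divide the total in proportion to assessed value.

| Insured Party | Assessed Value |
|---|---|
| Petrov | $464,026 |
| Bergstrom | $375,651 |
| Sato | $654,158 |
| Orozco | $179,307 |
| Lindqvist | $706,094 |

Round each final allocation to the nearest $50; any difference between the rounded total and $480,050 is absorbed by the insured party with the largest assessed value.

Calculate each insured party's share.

Petrov: $93,600 | Bergstrom: $75,800 | Sato: $132,000 | Orozco: $36,200 | Lindqvist: $142,450

Sum of assessed value: 464,026 + 375,651 + 654,158 + 179,307 + 706,094 = 2,379,236.
Raw shares: Petrov 93,624.88; Bergstrom 75,793.77; Sato 131,987.14; Orozco 36,178.14; Lindqvist 142,466.08.
At nearest $50: Petrov $93,600; Bergstrom $75,800; Sato $132,000; Orozco $36,200; Lindqvist $142,450. Sum = $480,050.
Sum already equals the total — no adjustment.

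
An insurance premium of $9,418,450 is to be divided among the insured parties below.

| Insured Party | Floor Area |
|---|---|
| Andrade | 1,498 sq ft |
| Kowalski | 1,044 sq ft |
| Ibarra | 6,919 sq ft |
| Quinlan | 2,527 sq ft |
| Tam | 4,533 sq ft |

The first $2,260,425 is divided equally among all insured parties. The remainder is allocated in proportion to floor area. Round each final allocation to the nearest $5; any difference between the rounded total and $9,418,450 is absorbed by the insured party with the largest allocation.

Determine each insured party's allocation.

Andrade: $1,101,120 · Kowalski: $904,415 · Ibarra: $3,449,870 · Quinlan: $1,546,955 · Tam: $2,416,090

First tranche $2,260,425 split equally: $452,085 each.
Remainder $7,158,025 by floor area (total 16,521): Andrade 649,035.86 → $649,035; Kowalski 452,332.07 → $452,330; Ibarra 2,997,783.12 → $2,997,785; Quinlan 1,094,868.90 → $1,094,870; Tam 1,964,005.04 → $1,964,005.
Totals: Andrade $452,085 + $649,035 = $1,101,120; Kowalski $452,085 + $452,330 = $904,415; Ibarra $452,085 + $2,997,785 = $3,449,870; Quinlan $452,085 + $1,094,870 = $1,546,955; Tam $452,085 + $1,964,005 = $2,416,090.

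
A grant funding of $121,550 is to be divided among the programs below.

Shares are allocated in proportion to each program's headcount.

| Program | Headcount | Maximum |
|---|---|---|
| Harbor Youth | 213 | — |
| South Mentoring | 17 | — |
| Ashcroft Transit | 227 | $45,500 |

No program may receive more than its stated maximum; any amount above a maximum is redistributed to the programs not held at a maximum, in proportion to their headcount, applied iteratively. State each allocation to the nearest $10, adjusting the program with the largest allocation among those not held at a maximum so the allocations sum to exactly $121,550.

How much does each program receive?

Harbor Youth: $70,430 | South Mentoring: $5,620 | Ashcroft Transit: $45,500

Combined headcount = 457.
Proportional shares (ignoring caps): Harbor Youth 56,652.41; South Mentoring 4,521.55; Ashcroft Transit 60,376.04.
Held at cap: Ashcroft Transit ($45,500); residual $76,050 reallocated over remaining headcount 230.
Shares after redistribution: Harbor Youth 70,428.91 → $70,430; South Mentoring 5,621.09 → $5,620.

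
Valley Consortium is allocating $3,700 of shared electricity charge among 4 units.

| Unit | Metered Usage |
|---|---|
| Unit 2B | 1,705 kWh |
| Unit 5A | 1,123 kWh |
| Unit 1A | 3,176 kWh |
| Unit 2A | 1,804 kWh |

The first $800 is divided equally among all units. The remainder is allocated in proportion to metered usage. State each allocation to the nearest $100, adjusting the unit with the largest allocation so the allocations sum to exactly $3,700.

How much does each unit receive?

First tranche $800 split equally: $200 each.
Remainder $2,900 by metered usage (total 7,808): Unit 2B 633.26 → $600; Unit 5A 417.10 → $400; Unit 1A 1,179.61 → $1,200; Unit 2A 670.03 → $700.
Totals: Unit 2B $200 + $600 = $800; Unit 5A $200 + $400 = $600; Unit 1A $200 + $1,200 = $1,400; Unit 2A $200 + $700 = $900.

Unit 2B: $800; Unit 5A: $600; Unit 1A: $1,400; Unit 2A: $900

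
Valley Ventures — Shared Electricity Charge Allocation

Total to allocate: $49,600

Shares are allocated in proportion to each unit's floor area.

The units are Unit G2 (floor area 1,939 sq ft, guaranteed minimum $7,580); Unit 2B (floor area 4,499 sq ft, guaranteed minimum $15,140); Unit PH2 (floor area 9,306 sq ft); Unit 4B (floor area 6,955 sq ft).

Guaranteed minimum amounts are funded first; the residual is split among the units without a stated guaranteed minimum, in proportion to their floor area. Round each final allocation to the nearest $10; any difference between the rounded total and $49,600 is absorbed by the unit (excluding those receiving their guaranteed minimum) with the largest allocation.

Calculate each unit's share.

Fund the minimums — Unit G2 $7,580; Unit 2B $15,140. Balance $26,880.
Balance split over remaining floor area 16,261: Unit PH2 15,383.14 → $15,380; Unit 4B 11,496.86 → $11,500.

Unit G2: $7,580 · Unit 2B: $15,140 · Unit PH2: $15,380 · Unit 4B: $11,500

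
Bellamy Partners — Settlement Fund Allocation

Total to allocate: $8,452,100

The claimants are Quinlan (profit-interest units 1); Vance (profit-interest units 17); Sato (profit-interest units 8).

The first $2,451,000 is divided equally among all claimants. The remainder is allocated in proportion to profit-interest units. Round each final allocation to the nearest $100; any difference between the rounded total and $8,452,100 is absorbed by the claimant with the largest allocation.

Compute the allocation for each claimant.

Quinlan: $1,047,800 | Vance: $4,740,800 | Sato: $2,663,500

First tranche $2,451,000 split equally: $817,000 each.
Remainder $6,001,100 by profit-interest units (total 26): Quinlan 230,811.54 → $230,800; Vance 3,923,796.15 → $3,923,800; Sato 1,846,492.31 → $1,846,500.
Totals: Quinlan $817,000 + $230,800 = $1,047,800; Vance $817,000 + $3,923,800 = $4,740,800; Sato $817,000 + $1,846,500 = $2,663,500.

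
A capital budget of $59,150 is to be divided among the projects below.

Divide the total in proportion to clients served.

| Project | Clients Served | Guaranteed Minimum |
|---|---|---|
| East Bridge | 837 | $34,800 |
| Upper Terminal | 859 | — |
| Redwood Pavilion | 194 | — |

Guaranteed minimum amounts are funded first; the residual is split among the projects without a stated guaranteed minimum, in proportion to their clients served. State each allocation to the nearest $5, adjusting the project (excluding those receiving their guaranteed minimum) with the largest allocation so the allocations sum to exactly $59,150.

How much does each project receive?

Minimums first: East Bridge $34,800. Balance $24,350.
Balance split over remaining clients served 1,053: Upper Terminal 19,863.87 → $19,865; Redwood Pavilion 4,486.13 → $4,485.

East Bridge: $34,800 · Upper Terminal: $19,865 · Redwood Pavilion: $4,485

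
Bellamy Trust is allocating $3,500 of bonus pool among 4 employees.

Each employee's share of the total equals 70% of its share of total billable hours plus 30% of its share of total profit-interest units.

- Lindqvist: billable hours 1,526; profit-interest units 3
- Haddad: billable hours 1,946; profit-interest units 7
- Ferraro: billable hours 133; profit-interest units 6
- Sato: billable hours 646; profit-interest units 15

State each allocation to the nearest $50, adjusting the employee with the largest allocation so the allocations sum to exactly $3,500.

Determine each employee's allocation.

Lindqvist: $1,000; Haddad: $1,300; Ferraro: $300; Sato: $900

Totals — billable hours 4,251, profit-interest units 31.
Blended shares (70% billable hours + 30% profit-interest units): Lindqvist 0.2803; Haddad 0.3882; Ferraro 0.0800; Sato 0.2515.
Proportional shares: Lindqvist 981.10; Haddad 1,358.64; Ferraro 279.88; Sato 880.38.
Rounded to nearest $50: Lindqvist $1,000; Haddad $1,350; Ferraro $300; Sato $900. Sum = $3,550.
Difference $3,500 − $3,550 = −$50 applied to largest allocation (Haddad): Haddad becomes $1,300.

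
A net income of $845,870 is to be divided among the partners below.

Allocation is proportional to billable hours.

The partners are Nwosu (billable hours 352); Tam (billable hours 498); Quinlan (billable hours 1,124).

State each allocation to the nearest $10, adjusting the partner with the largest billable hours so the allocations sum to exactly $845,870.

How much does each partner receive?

Nwosu: $150,830 · Tam: $213,400 · Quinlan: $481,640

Sum of billable hours: 352 + 498 + 1,124 = 1,974.
Pro-rata amounts: Nwosu 150,833.96; Tam 213,395.78; Quinlan 481,640.26.
After rounding ($10): Nwosu $150,830; Tam $213,400; Quinlan $481,640. Sum = $845,870.
Rounded total matches; no reconciliation needed.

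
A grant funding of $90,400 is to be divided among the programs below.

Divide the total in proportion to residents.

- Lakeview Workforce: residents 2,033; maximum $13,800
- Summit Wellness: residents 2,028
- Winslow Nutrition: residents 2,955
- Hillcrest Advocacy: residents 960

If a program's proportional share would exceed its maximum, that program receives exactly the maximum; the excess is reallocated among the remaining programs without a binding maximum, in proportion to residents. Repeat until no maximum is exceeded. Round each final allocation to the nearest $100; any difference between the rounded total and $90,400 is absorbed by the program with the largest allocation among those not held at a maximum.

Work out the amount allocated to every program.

Lakeview Workforce: $13,800; Summit Wellness: $26,100; Winslow Nutrition: $38,100; Hillcrest Advocacy: $12,400

Combined residents = 7,976.
Proportional shares (ignoring caps): Lakeview Workforce 23,042.03; Summit Wellness 22,985.36; Winslow Nutrition 33,491.98; Hillcrest Advocacy 10,880.64.
Held at cap: Lakeview Workforce ($13,800); residual $76,600 reallocated over remaining residents 5,943.
Shares after redistribution: Summit Wellness 26,139.12 → $26,100; Winslow Nutrition 38,087.33 → $38,100; Hillcrest Advocacy 12,373.55 → $12,400.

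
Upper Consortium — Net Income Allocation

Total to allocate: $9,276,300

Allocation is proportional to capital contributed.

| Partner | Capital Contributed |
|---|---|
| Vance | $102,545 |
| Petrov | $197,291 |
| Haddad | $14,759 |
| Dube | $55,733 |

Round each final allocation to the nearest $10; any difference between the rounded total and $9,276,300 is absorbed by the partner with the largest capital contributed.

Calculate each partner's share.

Capital contributed total: 370,328.
Proportional shares: Vance 102,545/370,328 × $9,276,300 = 2,568,636.95; Petrov 197,291/370,328 × $9,276,300 = 4,941,917.71; Haddad 14,759/370,328 × $9,276,300 = 369,696.35; Dube 55,733/370,328 × $9,276,300 = 1,396,048.98.
At nearest $10: Vance $2,568,640; Petrov $4,941,920; Haddad $369,700; Dube $1,396,050. Sum = $9,276,310.
Difference $9,276,300 − $9,276,310 = −$10 applied to largest capital contributed (Petrov): Petrov becomes $4,941,910.

Vance: $2,568,640 · Petrov: $4,941,910 · Haddad: $369,700 · Dube: $1,396,050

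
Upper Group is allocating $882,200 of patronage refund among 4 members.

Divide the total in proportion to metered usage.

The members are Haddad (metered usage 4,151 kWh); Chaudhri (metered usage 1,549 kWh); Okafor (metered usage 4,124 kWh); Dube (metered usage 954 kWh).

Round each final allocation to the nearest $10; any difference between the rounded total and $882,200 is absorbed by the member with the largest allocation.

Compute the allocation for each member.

Total metered usage = 10,778.
Unrounded shares: Haddad 4,151/10,778 × $882,200 = 339,767.32; Chaudhri 1,549/10,778 × $882,200 = 126,788.62; Okafor 4,124/10,778 × $882,200 = 337,557.32; Dube 954/10,778 × $882,200 = 78,086.73.
After rounding ($10): Haddad $339,770; Chaudhri $126,790; Okafor $337,560; Dube $78,090. Sum = $882,210.
Difference $882,200 − $882,210 = −$10 applied to largest allocation (Haddad): Haddad becomes $339,760.

Haddad: $339,760 · Chaudhri: $126,790 · Okafor: $337,560 · Dube: $78,090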